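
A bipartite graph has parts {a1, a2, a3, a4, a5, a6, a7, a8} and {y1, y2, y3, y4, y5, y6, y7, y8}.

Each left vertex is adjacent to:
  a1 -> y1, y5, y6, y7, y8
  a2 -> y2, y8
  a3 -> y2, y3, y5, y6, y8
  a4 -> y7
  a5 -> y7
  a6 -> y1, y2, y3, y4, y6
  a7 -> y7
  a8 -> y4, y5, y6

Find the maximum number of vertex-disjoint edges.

6

One maximum matching: a1–y1, a2–y8, a3–y3, a4–y7, a6–y6, a8–y4.
The set {a4, a5, a7} has only 1 neighbour ({y7}), so by Hall's theorem at most 6 of the 8 left vertices can be matched.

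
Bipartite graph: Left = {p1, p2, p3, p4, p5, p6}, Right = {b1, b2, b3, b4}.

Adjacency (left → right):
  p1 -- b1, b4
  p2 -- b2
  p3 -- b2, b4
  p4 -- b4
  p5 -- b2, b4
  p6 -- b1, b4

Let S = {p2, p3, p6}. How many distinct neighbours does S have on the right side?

3

The union of neighbours of {p2, p3, p6} is {b1, b2, b4}, which has 3 elements.
Since |N(S)| = 3 ≥ |S| = 3, Hall's condition holds for this subset.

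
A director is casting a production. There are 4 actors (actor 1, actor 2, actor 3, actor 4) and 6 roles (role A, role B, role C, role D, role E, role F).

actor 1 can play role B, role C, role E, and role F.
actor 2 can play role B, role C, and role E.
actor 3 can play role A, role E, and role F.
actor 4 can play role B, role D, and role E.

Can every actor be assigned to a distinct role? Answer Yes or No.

One maximum matching: actor 1→role E, actor 2→role B, actor 3→role F, actor 4→role D.
Every actor is matched, so this matching saturates all of them.

Yes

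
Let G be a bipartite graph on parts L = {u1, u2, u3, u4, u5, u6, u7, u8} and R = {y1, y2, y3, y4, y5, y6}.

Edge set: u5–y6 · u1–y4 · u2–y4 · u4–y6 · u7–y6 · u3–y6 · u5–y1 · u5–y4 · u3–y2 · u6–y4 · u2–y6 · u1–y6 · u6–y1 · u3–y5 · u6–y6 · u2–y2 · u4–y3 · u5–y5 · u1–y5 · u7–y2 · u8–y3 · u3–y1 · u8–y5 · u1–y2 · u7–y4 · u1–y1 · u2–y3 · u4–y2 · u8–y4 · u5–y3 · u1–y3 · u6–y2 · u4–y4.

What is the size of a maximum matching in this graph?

One maximum matching: u1→y5, u2→y3, u3→y2, u4→y6, u5→y4, u6→y1.
The set {u1, u2, u3, u4, u5, u6, u7, u8} has only 6 neighbours ({y1, y2, y3, y4, y5, y6}), so by Hall's theorem at most 6 of the 8 left vertices can be matched.

6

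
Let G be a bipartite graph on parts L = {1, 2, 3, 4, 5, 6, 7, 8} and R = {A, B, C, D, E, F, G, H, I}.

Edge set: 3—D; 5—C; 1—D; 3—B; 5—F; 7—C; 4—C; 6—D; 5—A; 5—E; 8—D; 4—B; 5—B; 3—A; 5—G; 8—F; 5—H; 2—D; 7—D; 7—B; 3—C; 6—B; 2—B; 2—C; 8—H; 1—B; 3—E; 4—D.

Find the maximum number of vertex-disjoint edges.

For example, pair 1–D, 2–C, 3–A, 4–B, 5–G, 8–F.
The set {1, 2, 4, 6, 7} has only 3 neighbours ({B, C, D}), so by Hall's theorem at most 6 of the 8 left vertices can be matched.

6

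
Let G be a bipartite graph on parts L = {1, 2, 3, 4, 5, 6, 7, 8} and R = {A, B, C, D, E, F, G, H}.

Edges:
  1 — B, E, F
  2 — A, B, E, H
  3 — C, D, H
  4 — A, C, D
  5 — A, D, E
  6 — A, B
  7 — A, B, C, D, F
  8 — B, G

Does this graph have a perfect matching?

Yes

For example, pair 1→F, 2→H, 3→D, 4→C, 5→E, 6→B, 7→A, 8→G.
All 8 left vertices are covered.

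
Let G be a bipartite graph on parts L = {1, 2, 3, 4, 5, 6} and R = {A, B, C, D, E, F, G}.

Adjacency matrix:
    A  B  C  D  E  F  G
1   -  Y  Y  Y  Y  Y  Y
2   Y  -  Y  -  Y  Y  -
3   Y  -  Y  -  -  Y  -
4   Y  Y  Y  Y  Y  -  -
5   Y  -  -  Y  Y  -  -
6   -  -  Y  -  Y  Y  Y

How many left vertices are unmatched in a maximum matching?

0

For example, pair 1–G, 2–C, 3–F, 4–A, 5–D, 6–E.
All 6 left vertices are matched, so no larger matching exists.
That matches 6 of the 6, leaving 0 unmatched; no matching can do better.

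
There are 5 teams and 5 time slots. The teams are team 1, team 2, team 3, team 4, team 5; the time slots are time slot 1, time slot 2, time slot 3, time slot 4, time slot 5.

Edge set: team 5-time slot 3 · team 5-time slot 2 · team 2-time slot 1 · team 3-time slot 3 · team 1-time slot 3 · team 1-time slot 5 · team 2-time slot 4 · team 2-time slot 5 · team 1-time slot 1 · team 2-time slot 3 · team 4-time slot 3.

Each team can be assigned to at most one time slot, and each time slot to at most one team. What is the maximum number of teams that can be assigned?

A valid assignment of size 4: team 1→time slot 5, team 2→time slot 4, team 3→time slot 3, team 5→time slot 2.
The set {team 3, team 4} has only 1 neighbour ({time slot 3}), so by Hall's theorem at most 4 of the 5 teams can be matched.

4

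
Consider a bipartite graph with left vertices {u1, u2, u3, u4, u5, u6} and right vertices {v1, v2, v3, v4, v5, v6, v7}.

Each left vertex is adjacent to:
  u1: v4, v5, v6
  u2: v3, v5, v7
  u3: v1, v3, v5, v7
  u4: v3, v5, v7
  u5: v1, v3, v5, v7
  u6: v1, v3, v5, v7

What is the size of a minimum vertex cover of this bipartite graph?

{u1, v1, v3, v5, v7} is a vertex cover of size 5: every edge has an endpoint in this set.
No smaller cover exists because u1–v6, u2–v5, u3–v1, u4–v3, u5–v7 is a matching of size 5, and a cover must include an endpoint of each of these disjoint edges (König's theorem).

5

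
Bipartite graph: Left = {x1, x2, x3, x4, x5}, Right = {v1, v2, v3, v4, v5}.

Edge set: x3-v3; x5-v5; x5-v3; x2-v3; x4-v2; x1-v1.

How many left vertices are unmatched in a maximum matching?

One maximum matching: x1-v1, x2-v3, x4-v2, x5-v5.
The set {x2, x3} has only 1 neighbour ({v3}), so by Hall's theorem at most 4 of the 5 left vertices can be matched.
That matches 4 of the 5, leaving 1 unmatched; no matching can do better.

1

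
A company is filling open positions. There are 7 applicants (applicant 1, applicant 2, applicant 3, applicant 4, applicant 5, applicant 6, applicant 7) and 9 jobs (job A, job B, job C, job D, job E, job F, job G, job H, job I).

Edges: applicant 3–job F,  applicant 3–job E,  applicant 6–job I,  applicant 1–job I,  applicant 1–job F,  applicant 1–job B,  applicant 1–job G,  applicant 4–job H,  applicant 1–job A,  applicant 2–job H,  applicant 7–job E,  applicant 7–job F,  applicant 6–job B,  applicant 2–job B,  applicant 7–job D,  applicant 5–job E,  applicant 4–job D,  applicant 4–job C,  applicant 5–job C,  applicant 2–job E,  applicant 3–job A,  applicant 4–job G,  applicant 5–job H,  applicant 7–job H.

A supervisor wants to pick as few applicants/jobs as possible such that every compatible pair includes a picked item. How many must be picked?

A maximum matching has 7 edges (e.g. applicant 1–job F, applicant 2–job B, applicant 3–job A, applicant 4–job G, applicant 5–job E, applicant 6–job I, applicant 7–job H).
By König's theorem the minimum vertex cover has the same size. One such cover is {applicant 1, applicant 2, applicant 3, applicant 4, applicant 5, applicant 6, applicant 7}.

7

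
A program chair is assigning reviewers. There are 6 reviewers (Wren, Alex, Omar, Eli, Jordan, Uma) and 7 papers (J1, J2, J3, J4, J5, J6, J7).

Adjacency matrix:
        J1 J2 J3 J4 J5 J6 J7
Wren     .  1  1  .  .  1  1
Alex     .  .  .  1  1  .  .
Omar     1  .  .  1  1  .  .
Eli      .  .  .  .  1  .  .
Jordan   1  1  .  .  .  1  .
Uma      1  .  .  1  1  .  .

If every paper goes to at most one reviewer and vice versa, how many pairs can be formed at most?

5

One maximum matching: Wren-J3, Alex-J4, Omar-J1, Eli-J5, Jordan-J6.
The set {Alex, Omar, Eli, Uma} has only 3 neighbours ({J1, J4, J5}), so by Hall's theorem at most 5 of the 6 reviewers can be matched.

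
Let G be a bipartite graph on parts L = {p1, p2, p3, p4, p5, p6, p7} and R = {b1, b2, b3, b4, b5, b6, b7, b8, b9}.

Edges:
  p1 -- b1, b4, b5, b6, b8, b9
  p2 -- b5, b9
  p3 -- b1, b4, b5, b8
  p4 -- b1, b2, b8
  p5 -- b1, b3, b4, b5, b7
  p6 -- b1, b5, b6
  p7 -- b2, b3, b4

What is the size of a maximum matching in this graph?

One maximum matching: p1-b1, p2-b9, p3-b8, p4-b2, p5-b7, p6-b5, p7-b3.
All 7 left vertices are matched, so no larger matching exists.

7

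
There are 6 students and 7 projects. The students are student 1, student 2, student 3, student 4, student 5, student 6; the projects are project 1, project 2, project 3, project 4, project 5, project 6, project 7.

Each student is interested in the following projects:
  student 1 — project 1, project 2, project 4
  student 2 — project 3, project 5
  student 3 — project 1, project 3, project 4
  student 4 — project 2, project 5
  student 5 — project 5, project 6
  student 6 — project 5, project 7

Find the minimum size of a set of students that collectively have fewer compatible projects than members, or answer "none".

A matching saturating every student exists, for instance student 1→project 1, student 2→project 3, student 3→project 4, student 4→project 2, student 5→project 5, student 6→project 7.
By Hall's marriage theorem, this means |N(S)| ≥ |S| for every subset S, so no violating subset exists.

none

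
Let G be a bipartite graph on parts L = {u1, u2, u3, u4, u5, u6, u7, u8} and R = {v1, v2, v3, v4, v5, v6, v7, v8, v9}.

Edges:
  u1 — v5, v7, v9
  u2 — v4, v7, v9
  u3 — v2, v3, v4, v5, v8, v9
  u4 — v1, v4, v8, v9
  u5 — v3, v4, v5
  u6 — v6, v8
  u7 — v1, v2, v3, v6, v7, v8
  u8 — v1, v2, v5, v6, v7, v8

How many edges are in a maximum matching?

8

A valid assignment of size 8: u1→v9, u2→v7, u3→v2, u4→v1, u5→v4, u6→v6, u7→v3, u8→v8.
This saturates every left vertex, so 8 is the maximum.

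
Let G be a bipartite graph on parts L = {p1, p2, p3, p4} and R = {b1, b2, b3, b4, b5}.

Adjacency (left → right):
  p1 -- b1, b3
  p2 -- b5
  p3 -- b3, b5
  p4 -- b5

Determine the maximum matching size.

3

One maximum matching: p1-b1, p2-b5, p3-b3.
The set {p2, p4} has only 1 neighbour ({b5}), so by Hall's theorem at most 3 of the 4 left vertices can be matched.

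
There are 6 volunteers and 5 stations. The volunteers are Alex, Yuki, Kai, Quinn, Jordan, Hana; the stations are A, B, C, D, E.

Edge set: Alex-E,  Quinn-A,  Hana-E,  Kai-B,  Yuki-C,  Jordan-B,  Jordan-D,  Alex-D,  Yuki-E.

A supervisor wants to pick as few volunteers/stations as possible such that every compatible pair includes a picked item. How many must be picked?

5

{Yuki, Quinn, B, D, E} is a vertex cover of size 5: every edge has an endpoint in this set.
No smaller cover exists because Alex–E, Yuki–C, Kai–B, Quinn–A, Jordan–D is a matching of size 5, and a cover must include an endpoint of each of these disjoint edges (König's theorem).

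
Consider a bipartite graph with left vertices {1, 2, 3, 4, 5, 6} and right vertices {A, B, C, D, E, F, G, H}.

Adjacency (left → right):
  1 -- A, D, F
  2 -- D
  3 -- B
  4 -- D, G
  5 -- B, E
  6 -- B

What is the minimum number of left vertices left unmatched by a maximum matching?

1

For example, pair 1-F, 2-D, 3-B, 4-G, 5-E.
The set {3, 6} has only 1 neighbour ({B}), so by Hall's theorem at most 5 of the 6 left vertices can be matched.
That matches 5 of the 6, leaving 1 unmatched; no matching can do better.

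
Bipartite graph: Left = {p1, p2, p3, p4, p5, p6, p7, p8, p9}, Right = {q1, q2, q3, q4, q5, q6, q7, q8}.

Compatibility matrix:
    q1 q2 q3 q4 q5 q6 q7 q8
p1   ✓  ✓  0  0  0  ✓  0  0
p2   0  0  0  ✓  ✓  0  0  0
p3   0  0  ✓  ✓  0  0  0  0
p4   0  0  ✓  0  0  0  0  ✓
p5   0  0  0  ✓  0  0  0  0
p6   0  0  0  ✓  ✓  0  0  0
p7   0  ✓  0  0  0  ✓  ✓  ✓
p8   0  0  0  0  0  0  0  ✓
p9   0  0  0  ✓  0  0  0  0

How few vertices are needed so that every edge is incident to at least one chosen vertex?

The 6 edges p1–q6, p2–q5, p3–q3, p4–q8, p5–q4, p7–q2 form a matching, so any vertex cover needs at least 6 vertices (one per matched edge).
Conversely {p1, p7, q3, q4, q5, q8} meets every edge and has exactly 6 vertices, so 6 is optimal.

6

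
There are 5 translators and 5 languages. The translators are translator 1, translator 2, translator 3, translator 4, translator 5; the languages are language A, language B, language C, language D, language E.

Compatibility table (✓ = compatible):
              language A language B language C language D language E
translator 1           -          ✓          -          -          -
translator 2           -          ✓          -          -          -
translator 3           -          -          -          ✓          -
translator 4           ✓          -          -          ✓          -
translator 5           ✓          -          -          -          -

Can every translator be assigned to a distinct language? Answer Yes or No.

The set {translator 1, translator 2, translator 3, translator 4, translator 5} has only 3 neighbours ({language A, language B, language D}), so by Hall's theorem at most 3 of the 5 translators can be matched.
Hence no matching covers every translator.

No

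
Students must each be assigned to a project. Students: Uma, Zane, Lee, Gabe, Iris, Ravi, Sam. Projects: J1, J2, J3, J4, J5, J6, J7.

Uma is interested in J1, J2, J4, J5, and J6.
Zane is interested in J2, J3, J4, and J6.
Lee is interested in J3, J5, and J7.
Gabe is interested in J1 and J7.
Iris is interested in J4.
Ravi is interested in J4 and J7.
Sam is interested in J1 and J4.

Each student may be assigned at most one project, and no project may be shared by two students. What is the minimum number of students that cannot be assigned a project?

1

For example, pair Uma–J2, Zane–J6, Lee–J3, Gabe–J1, Iris–J4, Ravi–J7.
The set {Gabe, Iris, Ravi, Sam} has only 3 neighbours ({J1, J4, J7}), so by Hall's theorem at most 6 of the 7 students can be matched.
That matches 6 of the 7, leaving 1 unmatched; no matching can do better.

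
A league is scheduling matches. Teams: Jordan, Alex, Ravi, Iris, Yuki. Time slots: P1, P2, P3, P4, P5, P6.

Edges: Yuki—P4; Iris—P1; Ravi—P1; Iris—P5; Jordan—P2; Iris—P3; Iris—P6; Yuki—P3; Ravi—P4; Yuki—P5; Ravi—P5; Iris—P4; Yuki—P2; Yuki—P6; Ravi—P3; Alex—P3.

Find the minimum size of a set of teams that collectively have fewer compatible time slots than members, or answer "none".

A matching saturating every team exists, for instance Jordan→P2, Alex→P3, Ravi→P5, Iris→P1, Yuki→P6.
By Hall's marriage theorem, this means |N(S)| ≥ |S| for every subset S, so no violating subset exists.

none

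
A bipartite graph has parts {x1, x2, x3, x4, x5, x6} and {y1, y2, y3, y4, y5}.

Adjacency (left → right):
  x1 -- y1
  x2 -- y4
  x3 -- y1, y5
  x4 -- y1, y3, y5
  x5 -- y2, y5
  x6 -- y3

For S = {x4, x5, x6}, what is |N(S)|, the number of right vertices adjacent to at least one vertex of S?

The union of neighbours of {x4, x5, x6} is {y1, y2, y3, y5}, which has 4 elements.
Since |N(S)| = 4 ≥ |S| = 3, Hall's condition holds for this subset.

4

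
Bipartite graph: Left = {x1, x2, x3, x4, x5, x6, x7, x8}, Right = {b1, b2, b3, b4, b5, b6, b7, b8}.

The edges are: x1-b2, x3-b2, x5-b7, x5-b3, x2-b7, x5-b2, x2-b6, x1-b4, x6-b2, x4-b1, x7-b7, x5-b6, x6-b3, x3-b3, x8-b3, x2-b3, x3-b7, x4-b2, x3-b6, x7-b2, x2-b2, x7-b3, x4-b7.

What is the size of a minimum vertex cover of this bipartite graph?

6

The 6 edges x1–b4, x2–b2, x3–b7, x4–b1, x5–b6, x6–b3 form a matching, so any vertex cover needs at least 6 vertices (one per matched edge).
Conversely {x1, x4, b2, b3, b6, b7} meets every edge and has exactly 6 vertices, so 6 is optimal.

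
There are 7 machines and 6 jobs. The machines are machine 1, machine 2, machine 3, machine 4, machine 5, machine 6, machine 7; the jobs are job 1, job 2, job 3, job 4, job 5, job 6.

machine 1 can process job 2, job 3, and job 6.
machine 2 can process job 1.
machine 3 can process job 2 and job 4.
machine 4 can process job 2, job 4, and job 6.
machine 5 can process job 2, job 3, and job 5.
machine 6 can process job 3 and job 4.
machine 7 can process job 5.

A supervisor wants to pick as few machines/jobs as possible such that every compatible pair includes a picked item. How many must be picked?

The 6 edges machine 1–job 2, machine 2–job 1, machine 3–job 4, machine 4–job 6, machine 5–job 5, machine 6–job 3 form a matching, so any vertex cover needs at least 6 vertices (one per matched edge).
Conversely {machine 2, job 2, job 3, job 4, job 5, job 6} meets every edge and has exactly 6 vertices, so 6 is optimal.

6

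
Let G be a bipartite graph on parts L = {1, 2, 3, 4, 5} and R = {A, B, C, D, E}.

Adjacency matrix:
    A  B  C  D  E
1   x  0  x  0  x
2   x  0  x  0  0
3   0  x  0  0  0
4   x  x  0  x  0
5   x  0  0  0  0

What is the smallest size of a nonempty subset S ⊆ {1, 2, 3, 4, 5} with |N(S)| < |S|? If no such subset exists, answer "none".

A matching saturating every left vertex exists, for instance 1→E, 2→C, 3→B, 4→D, 5→A.
By Hall's marriage theorem, this means |N(S)| ≥ |S| for every subset S, so no violating subset exists.

none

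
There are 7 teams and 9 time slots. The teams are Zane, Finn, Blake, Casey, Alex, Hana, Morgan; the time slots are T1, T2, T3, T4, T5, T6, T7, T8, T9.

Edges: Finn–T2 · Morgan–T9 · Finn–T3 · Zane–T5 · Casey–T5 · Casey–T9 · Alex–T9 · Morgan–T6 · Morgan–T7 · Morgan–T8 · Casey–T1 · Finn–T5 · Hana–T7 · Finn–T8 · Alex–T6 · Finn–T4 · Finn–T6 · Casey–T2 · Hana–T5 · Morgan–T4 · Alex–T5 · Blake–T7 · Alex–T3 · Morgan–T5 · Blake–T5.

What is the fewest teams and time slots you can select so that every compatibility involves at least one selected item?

{Finn, Casey, Alex, Morgan, T5, T7} is a vertex cover of size 6: every edge has an endpoint in this set.
No smaller cover exists because Zane–T5, Finn–T3, Blake–T7, Casey–T2, Alex–T9, Morgan–T4 is a matching of size 6, and a cover must include an endpoint of each of these disjoint edges (König's theorem).

6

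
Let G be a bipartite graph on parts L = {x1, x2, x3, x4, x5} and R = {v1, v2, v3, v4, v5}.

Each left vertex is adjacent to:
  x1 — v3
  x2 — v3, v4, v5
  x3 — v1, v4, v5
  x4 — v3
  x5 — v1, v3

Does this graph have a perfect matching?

No

The set {x1, x4} has only 1 neighbour ({v3}), so by Hall's theorem at most 4 of the 5 left vertices can be matched.
Hence no matching covers every left vertex.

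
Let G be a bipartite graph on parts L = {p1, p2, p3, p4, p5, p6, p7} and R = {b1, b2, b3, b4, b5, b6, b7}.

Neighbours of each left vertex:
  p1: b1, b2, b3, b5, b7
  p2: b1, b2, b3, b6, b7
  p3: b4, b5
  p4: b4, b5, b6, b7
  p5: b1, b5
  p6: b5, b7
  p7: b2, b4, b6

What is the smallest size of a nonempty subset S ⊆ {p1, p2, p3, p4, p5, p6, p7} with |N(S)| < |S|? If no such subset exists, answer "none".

none

A matching saturating every left vertex exists, for instance p1→b2, p2→b3, p3→b4, p4→b5, p5→b1, p6→b7, p7→b6.
By Hall's marriage theorem, this means |N(S)| ≥ |S| for every subset S, so no violating subset exists.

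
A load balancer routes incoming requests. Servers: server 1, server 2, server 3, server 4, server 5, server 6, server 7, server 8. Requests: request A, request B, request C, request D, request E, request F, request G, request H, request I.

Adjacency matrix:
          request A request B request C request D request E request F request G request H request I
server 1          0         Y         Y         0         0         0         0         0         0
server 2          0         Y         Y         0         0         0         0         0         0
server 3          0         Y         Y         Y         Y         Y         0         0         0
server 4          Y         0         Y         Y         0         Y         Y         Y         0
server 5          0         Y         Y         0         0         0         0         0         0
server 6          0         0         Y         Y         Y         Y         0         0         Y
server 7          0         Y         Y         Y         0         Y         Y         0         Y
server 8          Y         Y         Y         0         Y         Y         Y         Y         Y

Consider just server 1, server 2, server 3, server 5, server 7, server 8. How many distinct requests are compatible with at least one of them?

The union of neighbours of {server 1, server 2, server 3, server 5, server 7, server 8} is {request A, request B, request C, request D, request E, request F, request G, request H, request I}, which has 9 elements.
Since |N(S)| = 9 ≥ |S| = 6, Hall's condition holds for this subset.

9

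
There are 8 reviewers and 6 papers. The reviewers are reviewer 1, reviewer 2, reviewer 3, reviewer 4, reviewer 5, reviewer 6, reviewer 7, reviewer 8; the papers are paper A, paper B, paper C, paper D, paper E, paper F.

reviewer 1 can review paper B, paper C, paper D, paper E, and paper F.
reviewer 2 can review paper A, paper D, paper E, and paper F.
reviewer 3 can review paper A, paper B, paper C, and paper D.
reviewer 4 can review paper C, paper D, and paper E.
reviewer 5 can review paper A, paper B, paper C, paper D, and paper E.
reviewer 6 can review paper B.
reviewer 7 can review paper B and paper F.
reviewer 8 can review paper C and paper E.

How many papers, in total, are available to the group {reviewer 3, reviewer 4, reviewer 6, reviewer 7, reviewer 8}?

The union of neighbours of {reviewer 3, reviewer 4, reviewer 6, reviewer 7, reviewer 8} is {paper A, paper B, paper C, paper D, paper E, paper F}, which has 6 elements.
Since |N(S)| = 6 ≥ |S| = 5, Hall's condition holds for this subset.

6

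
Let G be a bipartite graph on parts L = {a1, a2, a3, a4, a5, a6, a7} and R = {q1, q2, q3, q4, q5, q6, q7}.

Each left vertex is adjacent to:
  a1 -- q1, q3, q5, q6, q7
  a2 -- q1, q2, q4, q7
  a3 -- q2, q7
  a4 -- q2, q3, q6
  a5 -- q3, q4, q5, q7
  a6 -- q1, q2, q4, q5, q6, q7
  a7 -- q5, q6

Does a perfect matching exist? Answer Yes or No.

Yes

A valid assignment of size 7: a1-q6, a2-q2, a3-q7, a4-q3, a5-q4, a6-q1, a7-q5.
Every left vertex is matched, so this is a perfect matching.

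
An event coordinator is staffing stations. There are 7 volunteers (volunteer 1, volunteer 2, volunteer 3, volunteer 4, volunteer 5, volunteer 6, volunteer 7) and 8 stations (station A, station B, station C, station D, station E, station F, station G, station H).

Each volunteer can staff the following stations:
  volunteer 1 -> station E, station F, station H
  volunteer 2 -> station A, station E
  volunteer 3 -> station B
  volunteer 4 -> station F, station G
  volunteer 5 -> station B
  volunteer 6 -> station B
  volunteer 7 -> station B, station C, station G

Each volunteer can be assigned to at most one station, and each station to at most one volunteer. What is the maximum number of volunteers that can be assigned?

5

For example, pair volunteer 1–station H, volunteer 2–station A, volunteer 3–station B, volunteer 4–station F, volunteer 7–station C.
The set {volunteer 3, volunteer 5, volunteer 6} has only 1 neighbour ({station B}), so by Hall's theorem at most 5 of the 7 volunteers can be matched.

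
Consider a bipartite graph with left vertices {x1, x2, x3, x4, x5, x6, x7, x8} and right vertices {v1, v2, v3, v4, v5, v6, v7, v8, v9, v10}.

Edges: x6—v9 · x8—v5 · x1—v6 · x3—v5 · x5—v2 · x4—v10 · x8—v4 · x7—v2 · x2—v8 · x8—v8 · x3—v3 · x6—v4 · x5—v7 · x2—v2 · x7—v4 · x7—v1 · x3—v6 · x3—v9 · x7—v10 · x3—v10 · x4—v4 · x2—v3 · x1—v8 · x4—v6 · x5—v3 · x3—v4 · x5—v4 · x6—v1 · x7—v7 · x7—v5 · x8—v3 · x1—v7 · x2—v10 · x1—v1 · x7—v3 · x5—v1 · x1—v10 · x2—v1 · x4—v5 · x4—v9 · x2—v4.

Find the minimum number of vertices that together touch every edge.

8

The 8 edges x1–v6, x2–v4, x3–v3, x4–v5, x5–v2, x6–v1, x7–v10, x8–v8 form a matching, so any vertex cover needs at least 8 vertices (one per matched edge).
Conversely {x1, x2, x3, x4, x5, x6, x7, x8} meets every edge and has exactly 8 vertices, so 8 is optimal.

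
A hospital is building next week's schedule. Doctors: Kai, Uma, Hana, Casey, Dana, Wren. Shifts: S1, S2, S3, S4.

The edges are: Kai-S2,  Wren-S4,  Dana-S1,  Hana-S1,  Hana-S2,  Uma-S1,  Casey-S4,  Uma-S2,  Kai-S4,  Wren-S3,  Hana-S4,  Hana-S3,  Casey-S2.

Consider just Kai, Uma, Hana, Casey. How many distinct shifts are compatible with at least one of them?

The union of neighbours of {Kai, Uma, Hana, Casey} is {S1, S2, S3, S4}, which has 4 elements.
Since |N(S)| = 4 ≥ |S| = 4, Hall's condition holds for this subset.

4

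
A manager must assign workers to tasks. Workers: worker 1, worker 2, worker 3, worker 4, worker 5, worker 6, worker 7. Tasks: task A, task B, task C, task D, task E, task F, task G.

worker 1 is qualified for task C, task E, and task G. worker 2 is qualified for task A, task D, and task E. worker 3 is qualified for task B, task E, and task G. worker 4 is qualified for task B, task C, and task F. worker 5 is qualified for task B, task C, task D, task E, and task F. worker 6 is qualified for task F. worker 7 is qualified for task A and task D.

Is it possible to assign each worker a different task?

For example, pair worker 1-task E, worker 2-task A, worker 3-task G, worker 4-task B, worker 5-task C, worker 6-task F, worker 7-task D.
All 7 workers are covered.

Yes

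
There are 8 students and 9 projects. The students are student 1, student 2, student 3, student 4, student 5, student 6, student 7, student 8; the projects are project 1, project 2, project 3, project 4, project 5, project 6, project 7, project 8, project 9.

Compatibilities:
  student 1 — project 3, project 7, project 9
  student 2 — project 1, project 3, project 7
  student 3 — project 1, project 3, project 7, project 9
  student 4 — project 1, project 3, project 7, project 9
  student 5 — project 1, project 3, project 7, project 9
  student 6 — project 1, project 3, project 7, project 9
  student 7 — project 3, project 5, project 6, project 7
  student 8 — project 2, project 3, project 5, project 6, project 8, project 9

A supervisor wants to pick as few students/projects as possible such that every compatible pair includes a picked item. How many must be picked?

The 6 edges student 1–project 3, student 2–project 7, student 3–project 1, student 4–project 9, student 7–project 5, student 8–project 2 form a matching, so any vertex cover needs at least 6 vertices (one per matched edge).
Conversely {student 7, student 8, project 1, project 3, project 7, project 9} meets every edge and has exactly 6 vertices, so 6 is optimal.

6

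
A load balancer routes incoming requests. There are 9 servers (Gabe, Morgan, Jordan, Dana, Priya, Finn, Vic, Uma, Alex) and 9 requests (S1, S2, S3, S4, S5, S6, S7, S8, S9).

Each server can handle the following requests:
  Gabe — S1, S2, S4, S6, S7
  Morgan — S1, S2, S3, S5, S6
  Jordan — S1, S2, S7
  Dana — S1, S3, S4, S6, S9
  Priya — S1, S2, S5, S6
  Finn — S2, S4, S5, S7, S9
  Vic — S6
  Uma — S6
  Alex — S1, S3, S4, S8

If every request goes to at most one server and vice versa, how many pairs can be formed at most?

One maximum matching: Gabe-S2, Morgan-S5, Jordan-S7, Dana-S3, Priya-S1, Finn-S9, Vic-S6, Alex-S4.
The set {Vic, Uma} has only 1 neighbour ({S6}), so by Hall's theorem at most 8 of the 9 servers can be matched.

8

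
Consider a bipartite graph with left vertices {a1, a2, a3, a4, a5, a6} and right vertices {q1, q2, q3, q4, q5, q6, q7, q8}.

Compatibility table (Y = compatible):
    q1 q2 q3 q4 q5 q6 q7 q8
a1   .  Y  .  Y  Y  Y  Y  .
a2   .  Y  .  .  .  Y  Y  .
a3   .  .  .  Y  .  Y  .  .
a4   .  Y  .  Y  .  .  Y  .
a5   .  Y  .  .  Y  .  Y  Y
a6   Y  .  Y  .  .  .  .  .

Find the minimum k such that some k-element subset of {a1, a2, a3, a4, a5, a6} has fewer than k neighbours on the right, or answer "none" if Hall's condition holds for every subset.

none

A matching saturating every left vertex exists, for instance a1→q4, a2→q7, a3→q6, a4→q2, a5→q8, a6→q3.
By Hall's marriage theorem, this means |N(S)| ≥ |S| for every subset S, so no violating subset exists.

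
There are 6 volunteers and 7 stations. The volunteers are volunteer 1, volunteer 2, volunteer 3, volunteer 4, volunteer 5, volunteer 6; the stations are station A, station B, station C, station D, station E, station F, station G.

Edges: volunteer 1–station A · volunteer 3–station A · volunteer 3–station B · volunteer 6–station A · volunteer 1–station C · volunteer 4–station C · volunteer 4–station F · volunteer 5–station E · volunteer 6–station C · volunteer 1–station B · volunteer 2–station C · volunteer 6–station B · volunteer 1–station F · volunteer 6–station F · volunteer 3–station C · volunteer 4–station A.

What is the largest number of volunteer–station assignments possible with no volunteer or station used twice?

For example, pair volunteer 1–station F, volunteer 2–station C, volunteer 3–station B, volunteer 4–station A, volunteer 5–station E.
The set {volunteer 1, volunteer 2, volunteer 3, volunteer 4, volunteer 6} has only 4 neighbours ({station A, station B, station C, station F}), so by Hall's theorem at most 5 of the 6 volunteers can be matched.

5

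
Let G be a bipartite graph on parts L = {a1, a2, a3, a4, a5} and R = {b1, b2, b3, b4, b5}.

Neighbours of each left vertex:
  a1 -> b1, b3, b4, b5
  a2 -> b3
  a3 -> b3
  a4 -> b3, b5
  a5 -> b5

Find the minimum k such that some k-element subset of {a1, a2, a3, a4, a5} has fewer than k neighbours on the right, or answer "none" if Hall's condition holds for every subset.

Take S = {a2, a3}. Its neighbourhood is {b3}, so |N(S)| = 1 < |S| = 2.
No single vertex violates Hall's condition since each has at least one neighbour, so 2 is the minimum.

2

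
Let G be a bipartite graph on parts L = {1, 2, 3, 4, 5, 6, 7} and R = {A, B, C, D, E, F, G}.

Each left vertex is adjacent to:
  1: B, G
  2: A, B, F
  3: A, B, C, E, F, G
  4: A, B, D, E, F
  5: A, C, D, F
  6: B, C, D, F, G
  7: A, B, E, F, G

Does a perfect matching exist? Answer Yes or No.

Yes

A valid assignment of size 7: 1–B, 2–A, 3–E, 4–D, 5–C, 6–F, 7–G.
All 7 left vertices are covered.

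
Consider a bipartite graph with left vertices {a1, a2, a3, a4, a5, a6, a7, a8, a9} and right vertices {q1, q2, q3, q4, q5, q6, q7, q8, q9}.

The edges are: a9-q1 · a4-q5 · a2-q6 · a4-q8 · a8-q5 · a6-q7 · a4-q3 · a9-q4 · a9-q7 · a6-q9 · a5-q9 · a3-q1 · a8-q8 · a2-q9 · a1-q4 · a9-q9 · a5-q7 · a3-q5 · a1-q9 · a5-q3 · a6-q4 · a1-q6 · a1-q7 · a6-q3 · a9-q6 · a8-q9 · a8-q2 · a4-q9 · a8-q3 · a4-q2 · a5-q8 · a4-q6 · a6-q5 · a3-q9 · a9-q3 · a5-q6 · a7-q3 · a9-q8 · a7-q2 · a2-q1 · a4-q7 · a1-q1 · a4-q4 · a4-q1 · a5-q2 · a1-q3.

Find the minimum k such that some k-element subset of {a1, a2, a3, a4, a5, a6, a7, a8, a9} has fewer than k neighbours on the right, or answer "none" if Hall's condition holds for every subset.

none

A matching saturating every left vertex exists, for instance a1→q3, a2→q1, a3→q5, a4→q4, a5→q6, a6→q7, a7→q2, a8→q8, a9→q9.
By Hall's marriage theorem, this means |N(S)| ≥ |S| for every subset S, so no violating subset exists.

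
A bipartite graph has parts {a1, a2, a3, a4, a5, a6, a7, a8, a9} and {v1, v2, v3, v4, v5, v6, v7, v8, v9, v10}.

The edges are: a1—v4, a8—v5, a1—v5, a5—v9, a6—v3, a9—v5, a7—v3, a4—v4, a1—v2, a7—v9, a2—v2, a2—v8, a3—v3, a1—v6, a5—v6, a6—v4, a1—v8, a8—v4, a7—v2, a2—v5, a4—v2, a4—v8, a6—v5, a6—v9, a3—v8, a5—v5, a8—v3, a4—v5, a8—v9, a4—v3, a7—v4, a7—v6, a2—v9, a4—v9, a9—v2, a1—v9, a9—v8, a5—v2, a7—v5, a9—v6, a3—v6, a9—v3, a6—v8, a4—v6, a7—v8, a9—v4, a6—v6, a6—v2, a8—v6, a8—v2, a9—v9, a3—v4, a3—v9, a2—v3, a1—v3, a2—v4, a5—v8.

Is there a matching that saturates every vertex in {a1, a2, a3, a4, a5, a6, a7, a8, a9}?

No

The set {a1, a2, a3, a4, a5, a6, a7, a8, a9} has only 7 neighbours ({v2, v3, v4, v5, v6, v8, v9}), so by Hall's theorem at most 7 of the 9 left vertices can be matched.
Hence no matching covers every left vertex.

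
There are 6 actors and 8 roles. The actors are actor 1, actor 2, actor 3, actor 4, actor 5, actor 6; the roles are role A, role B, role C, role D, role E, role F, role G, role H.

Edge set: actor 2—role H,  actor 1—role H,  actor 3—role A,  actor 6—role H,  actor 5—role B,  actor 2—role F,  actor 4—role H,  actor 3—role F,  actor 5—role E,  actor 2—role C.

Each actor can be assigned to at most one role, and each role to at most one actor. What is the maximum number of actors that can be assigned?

One maximum matching: actor 1→role H, actor 2→role C, actor 3→role F, actor 5→role E.
The set {actor 1, actor 4, actor 6} has only 1 neighbour ({role H}), so by Hall's theorem at most 4 of the 6 actors can be matched.

4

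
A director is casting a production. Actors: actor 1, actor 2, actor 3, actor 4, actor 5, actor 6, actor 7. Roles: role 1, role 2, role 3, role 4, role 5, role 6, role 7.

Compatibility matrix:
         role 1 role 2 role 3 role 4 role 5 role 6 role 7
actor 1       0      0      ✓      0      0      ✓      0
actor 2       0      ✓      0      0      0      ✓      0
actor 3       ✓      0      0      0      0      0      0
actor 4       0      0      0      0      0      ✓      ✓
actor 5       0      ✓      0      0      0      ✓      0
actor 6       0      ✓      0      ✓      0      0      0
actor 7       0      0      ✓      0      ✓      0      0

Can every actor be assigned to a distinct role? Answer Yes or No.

Yes

For example, pair actor 1–role 3, actor 2–role 6, actor 3–role 1, actor 4–role 7, actor 5–role 2, actor 6–role 4, actor 7–role 5.
All 7 actors are covered.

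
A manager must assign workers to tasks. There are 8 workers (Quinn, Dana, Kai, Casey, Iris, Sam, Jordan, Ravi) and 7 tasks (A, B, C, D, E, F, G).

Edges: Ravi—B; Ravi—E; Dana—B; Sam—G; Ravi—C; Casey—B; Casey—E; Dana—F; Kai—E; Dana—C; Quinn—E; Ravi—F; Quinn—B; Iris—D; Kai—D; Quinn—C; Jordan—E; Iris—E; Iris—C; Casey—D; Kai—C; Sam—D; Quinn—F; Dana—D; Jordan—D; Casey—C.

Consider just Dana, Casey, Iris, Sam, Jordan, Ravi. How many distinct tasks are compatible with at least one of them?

The union of neighbours of {Dana, Casey, Iris, Sam, Jordan, Ravi} is {B, C, D, E, F, G}, which has 6 elements.
Since |N(S)| = 6 ≥ |S| = 6, Hall's condition holds for this subset.

6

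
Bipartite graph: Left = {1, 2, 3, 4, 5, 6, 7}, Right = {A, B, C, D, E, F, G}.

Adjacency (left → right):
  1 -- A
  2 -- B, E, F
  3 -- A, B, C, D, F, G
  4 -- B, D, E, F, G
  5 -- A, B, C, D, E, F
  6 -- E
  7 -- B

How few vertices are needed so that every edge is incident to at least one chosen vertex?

7

A maximum matching has 7 edges (e.g. 1–A, 2–F, 3–C, 4–G, 5–D, 6–E, 7–B).
By König's theorem the minimum vertex cover has the same size. One such cover is {1, 2, 3, 4, 5, 6, 7}.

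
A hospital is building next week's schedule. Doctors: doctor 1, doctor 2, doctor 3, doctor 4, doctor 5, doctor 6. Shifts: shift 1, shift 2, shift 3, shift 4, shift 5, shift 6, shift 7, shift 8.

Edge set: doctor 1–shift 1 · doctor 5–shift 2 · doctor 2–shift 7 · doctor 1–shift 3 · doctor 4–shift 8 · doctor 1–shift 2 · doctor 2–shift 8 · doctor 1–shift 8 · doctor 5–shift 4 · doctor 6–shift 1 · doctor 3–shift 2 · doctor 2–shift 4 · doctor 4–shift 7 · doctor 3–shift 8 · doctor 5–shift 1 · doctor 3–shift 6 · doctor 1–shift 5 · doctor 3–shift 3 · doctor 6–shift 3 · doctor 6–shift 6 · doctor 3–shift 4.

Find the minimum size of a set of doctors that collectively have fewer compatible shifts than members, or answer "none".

none

A matching saturating every doctor exists, for instance doctor 1→shift 5, doctor 2→shift 4, doctor 3→shift 8, doctor 4→shift 7, doctor 5→shift 2, doctor 6→shift 6.
By Hall's marriage theorem, this means |N(S)| ≥ |S| for every subset S, so no violating subset exists.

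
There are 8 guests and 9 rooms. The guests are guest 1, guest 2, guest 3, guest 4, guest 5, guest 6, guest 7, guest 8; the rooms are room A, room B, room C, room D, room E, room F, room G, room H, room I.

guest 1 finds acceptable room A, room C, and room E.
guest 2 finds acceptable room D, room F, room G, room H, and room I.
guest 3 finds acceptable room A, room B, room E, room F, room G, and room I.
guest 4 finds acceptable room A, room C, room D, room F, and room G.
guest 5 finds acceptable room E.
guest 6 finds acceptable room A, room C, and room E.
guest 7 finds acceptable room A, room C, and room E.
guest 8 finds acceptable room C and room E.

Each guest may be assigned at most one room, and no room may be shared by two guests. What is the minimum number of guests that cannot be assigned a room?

One maximum matching: guest 1–room A, guest 2–room D, guest 3–room I, guest 4–room F, guest 5–room E, guest 6–room C.
The set {guest 1, guest 5, guest 6, guest 7, guest 8} has only 3 neighbours ({room A, room C, room E}), so by Hall's theorem at most 6 of the 8 guests can be matched.
That matches 6 of the 8, leaving 2 unmatched; no matching can do better.

2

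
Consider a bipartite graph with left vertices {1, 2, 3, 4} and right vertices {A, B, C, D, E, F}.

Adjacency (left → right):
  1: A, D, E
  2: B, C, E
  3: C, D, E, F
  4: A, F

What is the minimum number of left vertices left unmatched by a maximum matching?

0

One maximum matching: 1→D, 2→B, 3→E, 4→F.
All 4 left vertices are matched, so no larger matching exists.
That matches 4 of the 4, leaving 0 unmatched; no matching can do better.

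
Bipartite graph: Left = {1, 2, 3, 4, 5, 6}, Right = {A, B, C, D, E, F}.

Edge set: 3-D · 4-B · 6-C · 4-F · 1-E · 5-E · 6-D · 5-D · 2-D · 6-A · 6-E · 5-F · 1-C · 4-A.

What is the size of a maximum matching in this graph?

One maximum matching: 1–C, 2–D, 4–B, 5–F, 6–E.
The set {2, 3} has only 1 neighbour ({D}), so by Hall's theorem at most 5 of the 6 left vertices can be matched.

5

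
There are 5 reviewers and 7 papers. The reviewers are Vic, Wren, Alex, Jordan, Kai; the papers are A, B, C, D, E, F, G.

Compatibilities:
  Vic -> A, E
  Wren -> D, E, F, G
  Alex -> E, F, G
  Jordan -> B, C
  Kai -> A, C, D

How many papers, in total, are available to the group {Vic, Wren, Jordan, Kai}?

The union of neighbours of {Vic, Wren, Jordan, Kai} is {A, B, C, D, E, F, G}, which has 7 elements.
Since |N(S)| = 7 ≥ |S| = 4, Hall's condition holds for this subset.

7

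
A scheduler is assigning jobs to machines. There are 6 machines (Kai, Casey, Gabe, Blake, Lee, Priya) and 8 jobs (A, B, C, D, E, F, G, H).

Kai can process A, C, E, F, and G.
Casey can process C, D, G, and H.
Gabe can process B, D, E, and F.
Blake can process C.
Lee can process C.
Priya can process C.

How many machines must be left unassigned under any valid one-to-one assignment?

2

One maximum matching: Kai–A, Casey–G, Gabe–B, Blake–C.
The set {Blake, Lee, Priya} has only 1 neighbour ({C}), so by Hall's theorem at most 4 of the 6 machines can be matched.
That matches 4 of the 6, leaving 2 unmatched; no matching can do better.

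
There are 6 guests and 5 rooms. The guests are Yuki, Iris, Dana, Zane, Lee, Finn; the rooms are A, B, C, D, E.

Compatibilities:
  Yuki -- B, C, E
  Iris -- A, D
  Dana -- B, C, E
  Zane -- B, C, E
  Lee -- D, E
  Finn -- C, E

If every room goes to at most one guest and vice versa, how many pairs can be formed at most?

5

For example, pair Yuki→C, Iris→A, Dana→E, Zane→B, Lee→D.
The set {Yuki, Dana, Zane, Finn} has only 3 neighbours ({B, C, E}), so by Hall's theorem at most 5 of the 6 guests can be matched.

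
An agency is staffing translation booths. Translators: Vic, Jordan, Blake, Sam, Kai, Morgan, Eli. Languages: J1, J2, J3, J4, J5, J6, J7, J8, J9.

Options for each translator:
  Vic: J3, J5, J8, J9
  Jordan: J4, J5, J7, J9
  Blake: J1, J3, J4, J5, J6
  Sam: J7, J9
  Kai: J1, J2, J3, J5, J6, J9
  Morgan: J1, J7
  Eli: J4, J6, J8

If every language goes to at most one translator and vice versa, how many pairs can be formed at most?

For example, pair Vic-J8, Jordan-J5, Blake-J3, Sam-J7, Kai-J9, Morgan-J1, Eli-J6.
All 7 translators are matched, so no larger matching exists.

7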